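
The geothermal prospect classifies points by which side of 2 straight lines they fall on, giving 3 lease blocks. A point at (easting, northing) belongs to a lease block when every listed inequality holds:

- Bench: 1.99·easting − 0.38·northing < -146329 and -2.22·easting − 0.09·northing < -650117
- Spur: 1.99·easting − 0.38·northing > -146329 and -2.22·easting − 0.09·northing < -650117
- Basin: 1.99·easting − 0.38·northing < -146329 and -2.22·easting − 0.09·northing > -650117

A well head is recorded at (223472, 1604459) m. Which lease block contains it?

1.99·223472 − 0.38·1604459 = -164985.140, which is < -146329
-2.22·223472 − 0.09·1604459 = -640509.150, which is > -650117
This sign pattern matches Basin.

Basin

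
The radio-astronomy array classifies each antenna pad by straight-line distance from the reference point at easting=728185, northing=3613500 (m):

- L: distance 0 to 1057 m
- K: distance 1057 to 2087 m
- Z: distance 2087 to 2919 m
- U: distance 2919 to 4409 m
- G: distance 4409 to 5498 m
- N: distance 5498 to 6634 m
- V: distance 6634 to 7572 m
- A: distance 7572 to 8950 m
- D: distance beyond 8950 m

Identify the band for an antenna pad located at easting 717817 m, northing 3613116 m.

Distance = √((717817−728185)² + (3613116−3613500)²) = √(107495424.000 + 147456.000) = 10375.109 m.
8950 ≤ 10375.109 < ∞ → D.

D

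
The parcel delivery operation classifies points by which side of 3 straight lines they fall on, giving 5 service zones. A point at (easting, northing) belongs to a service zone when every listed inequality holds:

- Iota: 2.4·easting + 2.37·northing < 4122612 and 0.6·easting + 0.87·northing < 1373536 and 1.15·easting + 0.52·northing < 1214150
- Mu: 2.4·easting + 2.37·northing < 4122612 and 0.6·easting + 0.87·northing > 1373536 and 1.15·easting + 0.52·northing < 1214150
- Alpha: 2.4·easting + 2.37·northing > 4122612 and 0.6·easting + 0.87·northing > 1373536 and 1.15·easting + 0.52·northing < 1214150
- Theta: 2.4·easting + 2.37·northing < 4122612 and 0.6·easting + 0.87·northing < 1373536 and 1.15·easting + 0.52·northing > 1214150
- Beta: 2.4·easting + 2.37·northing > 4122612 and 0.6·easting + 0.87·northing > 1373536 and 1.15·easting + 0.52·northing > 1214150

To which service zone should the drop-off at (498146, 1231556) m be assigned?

2.4·498146 + 2.37·1231556 = 4114338.120, which is < 4122612
0.6·498146 + 0.87·1231556 = 1370341.320, which is < 1373536
1.15·498146 + 0.52·1231556 = 1213277.020, which is < 1214150
This sign pattern matches Iota.

Iota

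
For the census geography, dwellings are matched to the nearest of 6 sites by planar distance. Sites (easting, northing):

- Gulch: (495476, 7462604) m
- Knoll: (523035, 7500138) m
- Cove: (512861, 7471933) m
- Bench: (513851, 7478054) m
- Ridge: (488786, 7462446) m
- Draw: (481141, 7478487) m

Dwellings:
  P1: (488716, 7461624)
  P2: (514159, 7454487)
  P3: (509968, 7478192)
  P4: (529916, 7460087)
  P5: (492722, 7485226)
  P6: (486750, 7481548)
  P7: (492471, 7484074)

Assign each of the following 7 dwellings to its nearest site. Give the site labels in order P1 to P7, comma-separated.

P1 → Ridge (d²=680584.00)
P2 → Cove (d²=306047720.00)
P3 → Bench (d²=15096733.00)
P4 → Cove (d²=431200741.00)
P5 → Draw (d²=179533682.00)
P6 → Draw (d²=40830602.00)
P7 → Draw (d²=159583469.00)

Ridge, Cove, Bench, Cove, Draw, Draw, Draw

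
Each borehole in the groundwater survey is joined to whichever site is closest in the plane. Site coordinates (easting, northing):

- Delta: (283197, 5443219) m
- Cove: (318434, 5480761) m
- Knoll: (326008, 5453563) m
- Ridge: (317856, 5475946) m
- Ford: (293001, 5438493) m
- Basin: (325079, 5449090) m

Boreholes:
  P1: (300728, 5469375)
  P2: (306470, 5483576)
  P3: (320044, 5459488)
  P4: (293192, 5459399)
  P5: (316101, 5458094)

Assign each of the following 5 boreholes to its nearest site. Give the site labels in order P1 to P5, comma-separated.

P1 → Ridge (d²=336546425.00)
P2 → Cove (d²=151061521.00)
P3 → Knoll (d²=70674921.00)
P4 → Delta (d²=361692425.00)
P5 → Knoll (d²=118678610.00)

Ridge, Cove, Knoll, Delta, Knoll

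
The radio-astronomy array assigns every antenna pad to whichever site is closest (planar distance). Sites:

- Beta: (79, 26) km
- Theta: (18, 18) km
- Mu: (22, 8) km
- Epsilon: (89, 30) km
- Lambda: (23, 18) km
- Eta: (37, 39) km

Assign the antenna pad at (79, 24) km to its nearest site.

Beta

Squared distances to each site:
Beta: 4.000; Theta: 3757.000; Mu: 3505.000; Epsilon: 136.000; Lambda: 3172.000; Eta: 1989.000.
Minimum at Beta.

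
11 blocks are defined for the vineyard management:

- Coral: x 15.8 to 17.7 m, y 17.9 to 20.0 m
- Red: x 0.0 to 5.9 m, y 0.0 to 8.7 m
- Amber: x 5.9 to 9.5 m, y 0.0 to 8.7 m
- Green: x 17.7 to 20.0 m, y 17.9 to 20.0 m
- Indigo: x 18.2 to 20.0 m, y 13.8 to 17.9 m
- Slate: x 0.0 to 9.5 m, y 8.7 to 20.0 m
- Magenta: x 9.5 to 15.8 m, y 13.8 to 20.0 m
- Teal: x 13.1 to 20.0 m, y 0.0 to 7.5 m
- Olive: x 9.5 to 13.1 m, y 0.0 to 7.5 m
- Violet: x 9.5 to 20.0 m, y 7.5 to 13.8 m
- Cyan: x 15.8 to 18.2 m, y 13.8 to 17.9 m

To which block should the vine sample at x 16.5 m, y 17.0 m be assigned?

The point has x = 16.5 and y = 17.0.
Only Cyan satisfies 15.8 ≤ x ≤ 18.2 and 13.8 ≤ y ≤ 17.9.

Cyan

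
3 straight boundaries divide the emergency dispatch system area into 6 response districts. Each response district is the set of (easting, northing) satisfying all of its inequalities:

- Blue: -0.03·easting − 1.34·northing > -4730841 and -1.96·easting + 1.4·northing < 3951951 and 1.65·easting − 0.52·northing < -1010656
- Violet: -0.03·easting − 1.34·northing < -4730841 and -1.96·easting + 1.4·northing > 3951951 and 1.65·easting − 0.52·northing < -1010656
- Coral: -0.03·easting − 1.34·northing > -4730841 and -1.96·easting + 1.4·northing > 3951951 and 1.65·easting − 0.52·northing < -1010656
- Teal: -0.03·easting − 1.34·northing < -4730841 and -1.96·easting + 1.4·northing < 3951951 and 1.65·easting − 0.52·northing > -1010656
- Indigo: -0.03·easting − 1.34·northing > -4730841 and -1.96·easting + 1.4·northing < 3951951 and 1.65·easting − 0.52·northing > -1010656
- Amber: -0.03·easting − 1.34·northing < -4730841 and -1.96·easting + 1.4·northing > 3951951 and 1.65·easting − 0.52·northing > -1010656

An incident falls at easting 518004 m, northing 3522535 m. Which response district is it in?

-0.03·518004 − 1.34·3522535 = -4735737.020, which is < -4730841
-1.96·518004 + 1.4·3522535 = 3916261.160, which is < 3951951
1.65·518004 − 0.52·3522535 = -977011.600, which is > -1010656
This sign pattern matches Teal.

Teal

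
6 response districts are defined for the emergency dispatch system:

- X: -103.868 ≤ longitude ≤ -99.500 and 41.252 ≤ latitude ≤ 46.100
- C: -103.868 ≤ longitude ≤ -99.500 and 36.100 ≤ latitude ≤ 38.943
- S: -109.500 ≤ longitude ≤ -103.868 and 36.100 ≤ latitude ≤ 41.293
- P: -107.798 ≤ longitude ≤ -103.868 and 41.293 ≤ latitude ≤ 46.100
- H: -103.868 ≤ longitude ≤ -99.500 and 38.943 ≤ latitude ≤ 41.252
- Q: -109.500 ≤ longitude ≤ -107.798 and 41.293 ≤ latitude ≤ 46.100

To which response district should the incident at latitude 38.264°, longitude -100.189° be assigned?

C

The point has longitude = -100.189 and latitude = 38.264.
Only C satisfies -103.868 ≤ longitude ≤ -99.500 and 36.100 ≤ latitude ≤ 38.943.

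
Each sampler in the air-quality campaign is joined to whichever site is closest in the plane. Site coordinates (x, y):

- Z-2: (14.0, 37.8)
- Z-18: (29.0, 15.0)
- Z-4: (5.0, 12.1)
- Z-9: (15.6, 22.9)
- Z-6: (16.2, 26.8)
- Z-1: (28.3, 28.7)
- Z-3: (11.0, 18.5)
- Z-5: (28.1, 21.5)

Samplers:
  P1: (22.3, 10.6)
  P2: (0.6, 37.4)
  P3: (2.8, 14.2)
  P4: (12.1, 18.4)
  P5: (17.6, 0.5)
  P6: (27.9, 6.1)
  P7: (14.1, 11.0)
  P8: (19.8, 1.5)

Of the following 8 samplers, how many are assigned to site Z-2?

1

P1 → Z-18
P2 → Z-2
P3 → Z-4
P4 → Z-3
P5 → Z-4
P6 → Z-18
P7 → Z-3
P8 → Z-18
1 of the 8 goes to Z-2.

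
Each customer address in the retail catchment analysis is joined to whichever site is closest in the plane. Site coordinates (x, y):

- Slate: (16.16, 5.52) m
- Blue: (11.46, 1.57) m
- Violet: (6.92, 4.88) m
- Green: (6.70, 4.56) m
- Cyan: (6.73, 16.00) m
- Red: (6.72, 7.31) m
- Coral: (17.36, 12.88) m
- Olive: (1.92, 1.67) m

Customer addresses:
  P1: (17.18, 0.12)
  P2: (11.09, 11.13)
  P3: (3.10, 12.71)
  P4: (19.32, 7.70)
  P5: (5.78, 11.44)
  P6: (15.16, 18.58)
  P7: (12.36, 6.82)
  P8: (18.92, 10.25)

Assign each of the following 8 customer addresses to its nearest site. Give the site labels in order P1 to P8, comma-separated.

Slate, Red, Cyan, Slate, Red, Coral, Slate, Coral

P1 → Slate (d²=30.20)
P2 → Red (d²=33.69)
P3 → Cyan (d²=24.00)
P4 → Slate (d²=14.74)
P5 → Red (d²=17.94)
P6 → Coral (d²=37.33)
P7 → Slate (d²=16.13)
P8 → Coral (d²=9.35)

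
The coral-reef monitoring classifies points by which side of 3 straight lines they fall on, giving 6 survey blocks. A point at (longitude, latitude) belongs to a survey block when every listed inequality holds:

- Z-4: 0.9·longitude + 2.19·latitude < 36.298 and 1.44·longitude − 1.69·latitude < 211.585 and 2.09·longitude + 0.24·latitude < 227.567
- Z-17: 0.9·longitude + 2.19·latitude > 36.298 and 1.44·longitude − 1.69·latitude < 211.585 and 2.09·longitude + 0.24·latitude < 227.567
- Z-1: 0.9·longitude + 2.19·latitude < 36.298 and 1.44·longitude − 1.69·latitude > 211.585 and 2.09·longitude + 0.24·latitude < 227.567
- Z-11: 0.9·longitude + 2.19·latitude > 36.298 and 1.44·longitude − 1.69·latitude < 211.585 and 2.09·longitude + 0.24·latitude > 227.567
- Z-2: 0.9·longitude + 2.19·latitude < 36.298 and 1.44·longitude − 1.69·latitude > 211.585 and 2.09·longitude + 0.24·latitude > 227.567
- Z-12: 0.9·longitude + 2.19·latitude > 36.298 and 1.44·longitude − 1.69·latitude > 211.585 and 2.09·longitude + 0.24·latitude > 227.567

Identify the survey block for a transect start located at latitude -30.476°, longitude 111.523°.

Z-1

0.9·111.523 + 2.19·-30.476 = 33.628, which is < 36.298
1.44·111.523 − 1.69·-30.476 = 212.098, which is > 211.585
2.09·111.523 + 0.24·-30.476 = 225.769, which is < 227.567
This sign pattern matches Z-1.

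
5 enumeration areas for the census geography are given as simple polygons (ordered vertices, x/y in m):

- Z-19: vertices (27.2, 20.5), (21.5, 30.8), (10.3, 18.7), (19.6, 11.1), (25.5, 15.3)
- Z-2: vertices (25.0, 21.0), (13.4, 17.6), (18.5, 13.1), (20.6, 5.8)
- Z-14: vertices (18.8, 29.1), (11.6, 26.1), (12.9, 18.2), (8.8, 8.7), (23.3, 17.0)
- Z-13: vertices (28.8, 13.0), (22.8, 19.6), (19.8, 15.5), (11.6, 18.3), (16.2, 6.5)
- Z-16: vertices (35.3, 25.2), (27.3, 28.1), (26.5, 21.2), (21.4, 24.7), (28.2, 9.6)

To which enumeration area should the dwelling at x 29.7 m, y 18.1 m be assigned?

Z-16

Cast a ray rightward from (29.7, 18.1). For each polygon, the edges (by vertex number in listed order) whose endpoints lie on opposite sides of y = 18.1, where each meets that height, and whether that is right or left of the point:
Z-19: 3–4 at x≈11.03 (left), 5–1 at x≈26.42 (left) → 0 crossings.
Z-2: 1–2 at x≈15.11 (left), 4–1 at x≈24.16 (left) → 0 crossings.
Z-14: 3–4 at x≈12.86 (left), 5–1 at x≈22.89 (left) → 0 crossings.
Z-13: 1–2 at x≈24.16 (left), 2–3 at x≈21.70 (left), 3–4 at x≈12.19 (left), 4–5 at x≈11.68 (left) → 0 crossings.
Z-16: 4–5 at x≈24.37 (left), 5–1 at x≈32.07 (right) → 1 crossing.
Only Z-16 has an odd count, so the point is inside Z-16.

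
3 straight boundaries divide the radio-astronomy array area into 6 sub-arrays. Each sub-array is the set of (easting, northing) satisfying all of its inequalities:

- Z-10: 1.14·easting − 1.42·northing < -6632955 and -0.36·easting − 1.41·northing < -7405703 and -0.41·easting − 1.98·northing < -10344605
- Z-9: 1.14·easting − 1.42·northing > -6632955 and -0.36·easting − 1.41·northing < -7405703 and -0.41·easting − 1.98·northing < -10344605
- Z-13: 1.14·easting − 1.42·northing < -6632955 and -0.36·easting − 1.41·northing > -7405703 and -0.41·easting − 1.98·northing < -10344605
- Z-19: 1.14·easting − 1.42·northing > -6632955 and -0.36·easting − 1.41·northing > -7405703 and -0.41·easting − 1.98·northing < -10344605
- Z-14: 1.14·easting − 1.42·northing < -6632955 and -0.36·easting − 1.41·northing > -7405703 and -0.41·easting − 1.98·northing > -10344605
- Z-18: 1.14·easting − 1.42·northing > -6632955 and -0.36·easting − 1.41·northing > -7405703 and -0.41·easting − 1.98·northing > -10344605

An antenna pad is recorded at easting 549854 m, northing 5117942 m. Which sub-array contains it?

1.14·549854 − 1.42·5117942 = -6640644.080, which is < -6632955
-0.36·549854 − 1.41·5117942 = -7414245.660, which is < -7405703
-0.41·549854 − 1.98·5117942 = -10358965.300, which is < -10344605
This sign pattern matches Z-10.

Z-10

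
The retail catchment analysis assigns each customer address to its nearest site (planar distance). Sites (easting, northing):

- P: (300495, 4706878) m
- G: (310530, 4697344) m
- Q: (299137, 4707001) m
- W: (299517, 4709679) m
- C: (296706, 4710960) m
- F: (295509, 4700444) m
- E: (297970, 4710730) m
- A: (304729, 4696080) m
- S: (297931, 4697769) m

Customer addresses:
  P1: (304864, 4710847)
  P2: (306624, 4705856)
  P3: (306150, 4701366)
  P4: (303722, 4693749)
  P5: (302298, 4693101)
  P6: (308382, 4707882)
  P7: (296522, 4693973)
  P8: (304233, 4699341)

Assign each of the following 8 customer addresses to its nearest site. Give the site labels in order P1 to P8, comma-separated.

W, P, A, A, A, P, S, A

P1 → W (d²=29954633.00)
P2 → P (d²=38609125.00)
P3 → A (d²=29961037.00)
P4 → A (d²=6447610.00)
P5 → A (d²=14784202.00)
P6 → P (d²=63212785.00)
P7 → S (d²=16394897.00)
P8 → A (d²=10880137.00)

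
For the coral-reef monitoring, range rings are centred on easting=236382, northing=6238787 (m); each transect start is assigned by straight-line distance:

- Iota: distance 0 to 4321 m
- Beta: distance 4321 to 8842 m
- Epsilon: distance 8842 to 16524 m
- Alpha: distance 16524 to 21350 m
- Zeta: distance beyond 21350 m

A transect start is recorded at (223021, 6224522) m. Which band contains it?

Alpha

Distance = √((223021−236382)² + (6224522−6238787)²) = √(178516321.000 + 203490225.000) = 19544.988 m.
16524 ≤ 19544.988 < 21350 → Alpha.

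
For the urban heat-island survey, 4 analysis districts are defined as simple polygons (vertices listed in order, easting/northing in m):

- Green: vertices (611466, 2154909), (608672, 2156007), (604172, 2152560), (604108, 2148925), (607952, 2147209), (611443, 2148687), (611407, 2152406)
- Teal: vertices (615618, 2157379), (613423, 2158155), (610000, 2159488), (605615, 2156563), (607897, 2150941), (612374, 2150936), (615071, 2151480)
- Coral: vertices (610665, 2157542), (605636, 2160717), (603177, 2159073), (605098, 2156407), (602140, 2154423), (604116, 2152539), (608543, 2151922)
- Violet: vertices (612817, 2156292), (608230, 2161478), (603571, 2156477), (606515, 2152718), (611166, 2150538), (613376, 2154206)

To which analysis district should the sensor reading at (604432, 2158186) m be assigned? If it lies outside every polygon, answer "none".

Coral

Cast a ray rightward from (604432, 2158186). For each polygon, the edges (by vertex number in listed order) whose endpoints lie on opposite sides of northing = 2158186, where each meets that height, and whether that is right or left of the point:
Green: no edge straddles that height → 0 crossings.
Teal: 2–3 at easting≈613343.4 (right), 3–4 at easting≈608048.1 (right) → 2 crossings.
Coral: 1–2 at easting≈609644.9 (right), 3–4 at easting≈603816.1 (left) → 1 crossing.
Violet: 1–2 at easting≈611141.8 (right), 2–3 at easting≈605163.1 (right) → 2 crossings.
Only Coral has an odd count, so the point is inside Coral.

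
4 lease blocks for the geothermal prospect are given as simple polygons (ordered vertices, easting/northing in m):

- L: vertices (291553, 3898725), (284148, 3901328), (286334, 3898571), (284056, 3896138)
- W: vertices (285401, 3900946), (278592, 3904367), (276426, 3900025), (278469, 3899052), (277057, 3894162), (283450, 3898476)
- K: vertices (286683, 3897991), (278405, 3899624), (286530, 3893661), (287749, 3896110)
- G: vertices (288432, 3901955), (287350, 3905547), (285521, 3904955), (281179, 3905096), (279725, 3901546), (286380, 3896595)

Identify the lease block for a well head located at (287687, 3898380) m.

Cast a ray rightward from (287687, 3898380). For each polygon, the edges (by vertex number in listed order) whose endpoints lie on opposite sides of northing = 3898380, where each meets that height, and whether that is right or left of the point:
L: 3–4 at easting≈286155.2 (left), 4–1 at easting≈290553.2 (right) → 1 crossing.
W: 4–5 at easting≈278275.0 (left), 5–6 at easting≈283307.7 (left) → 0 crossings.
K: 1–2 at easting≈284711.1 (left), 2–3 at easting≈280100.0 (left) → 0 crossings.
G: 5–6 at easting≈283980.7 (left), 6–1 at easting≈287063.4 (left) → 0 crossings.
Only L has an odd count, so the point is inside L.

L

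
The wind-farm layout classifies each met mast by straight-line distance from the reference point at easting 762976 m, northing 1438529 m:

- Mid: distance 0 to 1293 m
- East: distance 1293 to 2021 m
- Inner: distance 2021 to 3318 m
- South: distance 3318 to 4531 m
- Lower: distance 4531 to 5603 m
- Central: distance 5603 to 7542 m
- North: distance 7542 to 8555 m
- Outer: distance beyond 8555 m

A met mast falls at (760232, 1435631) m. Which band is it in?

Distance = √((760232−762976)² + (1435631−1438529)²) = √(7529536.000 + 8398404.000) = 3990.982 m.
3318 ≤ 3990.982 < 4531 → South.

South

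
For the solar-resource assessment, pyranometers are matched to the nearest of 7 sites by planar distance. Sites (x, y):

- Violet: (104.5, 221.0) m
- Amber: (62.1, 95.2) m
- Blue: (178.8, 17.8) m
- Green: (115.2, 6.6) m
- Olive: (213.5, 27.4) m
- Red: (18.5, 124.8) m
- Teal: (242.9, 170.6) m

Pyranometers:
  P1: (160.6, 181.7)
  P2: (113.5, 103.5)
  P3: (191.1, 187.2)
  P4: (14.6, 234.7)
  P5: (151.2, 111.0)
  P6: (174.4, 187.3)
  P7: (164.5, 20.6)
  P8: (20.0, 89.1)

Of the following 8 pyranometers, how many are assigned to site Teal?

2

P1 → Violet
P2 → Amber
P3 → Teal
P4 → Violet
P5 → Amber
P6 → Teal
P7 → Blue
P8 → Red
2 of the 8 go to Teal.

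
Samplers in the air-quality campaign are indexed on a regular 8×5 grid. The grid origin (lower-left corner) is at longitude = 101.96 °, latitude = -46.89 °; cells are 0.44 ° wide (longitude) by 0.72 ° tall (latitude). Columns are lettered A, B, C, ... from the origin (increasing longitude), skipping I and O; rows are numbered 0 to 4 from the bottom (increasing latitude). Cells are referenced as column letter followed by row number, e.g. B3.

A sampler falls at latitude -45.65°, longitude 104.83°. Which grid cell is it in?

Column index: ⌊(104.83 − 101.96) / 0.44⌋ = ⌊6.523⌋ = 6 → column G
Row offset from origin: ⌊(-45.65 − -46.89) / 0.72⌋ = ⌊1.722⌋ = 1 → row 1

G1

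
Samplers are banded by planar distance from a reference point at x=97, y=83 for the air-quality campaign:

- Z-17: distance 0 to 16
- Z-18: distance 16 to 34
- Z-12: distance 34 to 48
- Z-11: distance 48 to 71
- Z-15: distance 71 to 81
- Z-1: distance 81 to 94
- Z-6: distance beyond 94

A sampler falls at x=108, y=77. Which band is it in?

Z-17

Distance = √((108−97)² + (77−83)²) = √(121.000 + 36.000) = 12.530.
0 ≤ 12.530 < 16 → Z-17.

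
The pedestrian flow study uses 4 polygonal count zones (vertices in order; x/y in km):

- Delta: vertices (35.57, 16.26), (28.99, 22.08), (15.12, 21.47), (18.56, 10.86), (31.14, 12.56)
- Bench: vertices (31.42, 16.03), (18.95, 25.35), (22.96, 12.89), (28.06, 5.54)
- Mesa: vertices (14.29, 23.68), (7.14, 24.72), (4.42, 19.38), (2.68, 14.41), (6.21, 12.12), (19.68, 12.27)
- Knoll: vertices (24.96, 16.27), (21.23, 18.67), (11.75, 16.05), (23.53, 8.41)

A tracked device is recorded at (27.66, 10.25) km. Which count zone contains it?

Bench

Cast a ray rightward from (27.66, 10.25). For each polygon, the edges (by vertex number in listed order) whose endpoints lie on opposite sides of y = 10.25, where each meets that height, and whether that is right or left of the point:
Delta: no edge straddles that height → 0 crossings.
Bench: 3–4 at x≈24.792 (left), 4–1 at x≈29.569 (right) → 1 crossing.
Mesa: no edge straddles that height → 0 crossings.
Knoll: 3–4 at x≈20.693 (left), 4–1 at x≈23.865 (left) → 0 crossings.
Only Bench has an odd count, so the point is inside Bench.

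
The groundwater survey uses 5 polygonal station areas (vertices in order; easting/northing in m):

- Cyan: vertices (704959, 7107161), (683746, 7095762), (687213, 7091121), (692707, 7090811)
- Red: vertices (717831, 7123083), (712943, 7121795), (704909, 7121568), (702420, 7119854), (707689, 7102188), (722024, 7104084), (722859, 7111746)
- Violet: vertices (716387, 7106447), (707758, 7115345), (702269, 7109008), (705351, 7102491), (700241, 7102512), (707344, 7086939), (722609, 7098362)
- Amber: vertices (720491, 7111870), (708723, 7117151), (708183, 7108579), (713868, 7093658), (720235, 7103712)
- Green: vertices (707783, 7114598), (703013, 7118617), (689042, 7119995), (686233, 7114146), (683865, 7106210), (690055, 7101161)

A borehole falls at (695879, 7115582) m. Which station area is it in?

Green

Cast a ray rightward from (695879, 7115582). For each polygon, the edges (by vertex number in listed order) whose endpoints lie on opposite sides of northing = 7115582, where each meets that height, and whether that is right or left of the point:
Cyan: no edge straddles that height → 0 crossings.
Red: 4–5 at easting≈703694.2 (right), 7–1 at easting≈721157.7 (right) → 2 crossings.
Violet: no edge straddles that height → 0 crossings.
Amber: 1–2 at easting≈712219.3 (right), 2–3 at easting≈708624.2 (right) → 2 crossings.
Green: 1–2 at easting≈706615.1 (right), 3–4 at easting≈686922.6 (left) → 1 crossing.
Only Green has an odd count, so the point is inside Green.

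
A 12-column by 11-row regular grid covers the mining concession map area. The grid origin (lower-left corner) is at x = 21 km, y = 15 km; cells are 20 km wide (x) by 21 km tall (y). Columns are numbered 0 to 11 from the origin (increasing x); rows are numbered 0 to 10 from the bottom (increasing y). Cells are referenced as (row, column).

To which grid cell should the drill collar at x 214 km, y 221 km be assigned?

(9, 9)

Column index: ⌊(214 − 21) / 20⌋ = ⌊9.650⌋ = 9
Row offset from origin: ⌊(221 − 15) / 21⌋ = ⌊9.810⌋ = 9 → row 9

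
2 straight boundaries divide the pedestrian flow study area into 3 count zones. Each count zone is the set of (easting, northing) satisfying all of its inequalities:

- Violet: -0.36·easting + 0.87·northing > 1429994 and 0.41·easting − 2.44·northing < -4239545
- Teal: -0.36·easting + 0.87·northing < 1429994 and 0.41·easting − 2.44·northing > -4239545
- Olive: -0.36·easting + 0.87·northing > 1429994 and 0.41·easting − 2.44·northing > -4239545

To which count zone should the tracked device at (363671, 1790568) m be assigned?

Teal

-0.36·363671 + 0.87·1790568 = 1426872.600, which is < 1429994
0.41·363671 − 2.44·1790568 = -4219880.810, which is > -4239545
This sign pattern matches Teal.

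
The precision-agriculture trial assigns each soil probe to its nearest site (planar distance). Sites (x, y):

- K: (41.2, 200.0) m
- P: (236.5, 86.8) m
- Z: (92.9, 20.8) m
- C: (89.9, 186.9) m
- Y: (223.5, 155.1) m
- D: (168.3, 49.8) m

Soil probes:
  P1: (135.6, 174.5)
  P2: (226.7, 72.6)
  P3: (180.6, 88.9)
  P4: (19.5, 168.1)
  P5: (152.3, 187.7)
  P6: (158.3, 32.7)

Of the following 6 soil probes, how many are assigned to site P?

1

P1 → C
P2 → P
P3 → D
P4 → K
P5 → C
P6 → D
1 of the 6 goes to P.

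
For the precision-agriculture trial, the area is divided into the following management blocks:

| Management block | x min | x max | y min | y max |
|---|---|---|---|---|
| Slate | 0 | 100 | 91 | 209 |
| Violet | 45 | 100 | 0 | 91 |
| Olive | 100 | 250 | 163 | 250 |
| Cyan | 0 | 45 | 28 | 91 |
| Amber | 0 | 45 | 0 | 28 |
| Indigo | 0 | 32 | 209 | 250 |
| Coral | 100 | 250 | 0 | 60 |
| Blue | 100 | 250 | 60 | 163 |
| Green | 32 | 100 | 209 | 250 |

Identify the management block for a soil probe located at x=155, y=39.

The point has x = 155 and y = 39.
Only Coral satisfies 100 ≤ x ≤ 250 and 0 ≤ y ≤ 60.

Coral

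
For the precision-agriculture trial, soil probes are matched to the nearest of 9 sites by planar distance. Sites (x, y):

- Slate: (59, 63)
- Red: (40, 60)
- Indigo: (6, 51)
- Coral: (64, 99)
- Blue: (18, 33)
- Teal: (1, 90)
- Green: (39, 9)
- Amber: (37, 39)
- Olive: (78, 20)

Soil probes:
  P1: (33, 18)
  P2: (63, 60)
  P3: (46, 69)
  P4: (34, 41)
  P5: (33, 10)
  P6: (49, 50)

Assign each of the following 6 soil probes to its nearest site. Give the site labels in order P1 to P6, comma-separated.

P1 → Green (d²=117.00)
P2 → Slate (d²=25.00)
P3 → Red (d²=117.00)
P4 → Amber (d²=13.00)
P5 → Green (d²=37.00)
P6 → Red (d²=181.00)

Green, Slate, Red, Amber, Green, Red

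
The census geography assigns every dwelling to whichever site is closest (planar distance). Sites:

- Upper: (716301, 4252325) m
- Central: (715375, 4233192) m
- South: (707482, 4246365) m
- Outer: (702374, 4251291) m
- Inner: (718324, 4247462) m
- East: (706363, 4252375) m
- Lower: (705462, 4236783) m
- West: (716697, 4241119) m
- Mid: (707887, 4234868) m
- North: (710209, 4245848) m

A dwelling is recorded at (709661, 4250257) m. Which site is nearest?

Squared distances to each site:
Upper: 48366224.000; Central: 323864021.000; South: 19895705.000; Outer: 54169525.000; Inner: 82859594.000; East: 15362728.000; Lower: 199180277.000; West: 133008340.000; Mid: 239968397.000; North: 19739585.000.
Minimum at East.

East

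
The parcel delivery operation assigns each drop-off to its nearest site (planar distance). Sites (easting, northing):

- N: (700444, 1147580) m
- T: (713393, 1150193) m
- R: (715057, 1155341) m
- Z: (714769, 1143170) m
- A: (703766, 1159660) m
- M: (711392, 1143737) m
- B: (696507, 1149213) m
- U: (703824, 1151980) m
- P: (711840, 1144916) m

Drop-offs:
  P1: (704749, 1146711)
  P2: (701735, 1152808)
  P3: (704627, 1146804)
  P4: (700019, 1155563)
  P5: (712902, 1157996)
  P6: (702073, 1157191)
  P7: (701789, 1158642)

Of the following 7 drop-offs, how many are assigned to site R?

P1 → N
P2 → U
P3 → N
P4 → U
P5 → R
P6 → A
P7 → A
1 of the 7 goes to R.

1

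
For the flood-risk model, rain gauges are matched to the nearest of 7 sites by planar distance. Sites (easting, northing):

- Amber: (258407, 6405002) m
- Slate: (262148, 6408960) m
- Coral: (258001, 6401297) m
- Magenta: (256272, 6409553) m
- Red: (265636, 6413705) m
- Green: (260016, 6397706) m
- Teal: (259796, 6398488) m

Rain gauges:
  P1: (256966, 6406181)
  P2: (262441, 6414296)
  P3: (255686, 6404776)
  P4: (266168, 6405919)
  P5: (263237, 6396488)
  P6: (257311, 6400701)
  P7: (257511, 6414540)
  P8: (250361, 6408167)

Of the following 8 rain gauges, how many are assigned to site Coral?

1

P1 → Amber
P2 → Red
P3 → Amber
P4 → Slate
P5 → Green
P6 → Coral
P7 → Magenta
P8 → Magenta
1 of the 8 goes to Coral.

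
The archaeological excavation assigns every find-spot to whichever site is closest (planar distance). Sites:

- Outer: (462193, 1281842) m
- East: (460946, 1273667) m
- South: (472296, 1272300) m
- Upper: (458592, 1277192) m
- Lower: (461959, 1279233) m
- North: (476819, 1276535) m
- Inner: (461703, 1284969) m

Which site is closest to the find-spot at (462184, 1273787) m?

Squared distances to each site:
Outer: 64883106.000; East: 1547044.000; South: 104463713.000; Upper: 24496489.000; Lower: 29709541.000; North: 221734729.000; Inner: 125268485.000.
Minimum at East.

East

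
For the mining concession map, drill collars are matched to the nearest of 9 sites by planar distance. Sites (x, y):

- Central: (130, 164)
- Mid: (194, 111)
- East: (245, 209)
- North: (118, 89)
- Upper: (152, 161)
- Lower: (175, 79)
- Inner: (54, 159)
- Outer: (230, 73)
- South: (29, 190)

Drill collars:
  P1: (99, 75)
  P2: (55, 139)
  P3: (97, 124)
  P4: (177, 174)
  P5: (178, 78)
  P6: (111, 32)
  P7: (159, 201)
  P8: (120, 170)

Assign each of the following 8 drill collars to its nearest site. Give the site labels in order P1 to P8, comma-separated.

North, Inner, North, Upper, Lower, North, Upper, Central

P1 → North (d²=557.00)
P2 → Inner (d²=401.00)
P3 → North (d²=1666.00)
P4 → Upper (d²=794.00)
P5 → Lower (d²=10.00)
P6 → North (d²=3298.00)
P7 → Upper (d²=1649.00)
P8 → Central (d²=136.00)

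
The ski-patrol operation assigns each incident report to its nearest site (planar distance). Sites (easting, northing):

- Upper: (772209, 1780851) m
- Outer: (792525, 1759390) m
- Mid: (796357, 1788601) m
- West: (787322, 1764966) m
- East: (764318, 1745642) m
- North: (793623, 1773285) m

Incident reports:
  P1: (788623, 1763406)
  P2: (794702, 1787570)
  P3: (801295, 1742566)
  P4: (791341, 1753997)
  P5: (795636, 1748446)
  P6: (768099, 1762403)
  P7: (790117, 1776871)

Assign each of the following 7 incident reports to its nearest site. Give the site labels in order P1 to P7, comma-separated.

P1 → West (d²=4126201.00)
P2 → Mid (d²=3801986.00)
P3 → Outer (d²=359959876.00)
P4 → Outer (d²=30486305.00)
P5 → Outer (d²=129449457.00)
P6 → East (d²=295227082.00)
P7 → North (d²=25151432.00)

West, Mid, Outer, Outer, Outer, East, North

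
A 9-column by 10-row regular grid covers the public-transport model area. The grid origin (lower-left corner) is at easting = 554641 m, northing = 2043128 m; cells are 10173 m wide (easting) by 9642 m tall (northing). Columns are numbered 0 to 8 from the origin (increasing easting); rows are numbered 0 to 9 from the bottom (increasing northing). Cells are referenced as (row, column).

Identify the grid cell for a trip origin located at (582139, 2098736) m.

Column index: ⌊(582139 − 554641) / 10173⌋ = ⌊2.703⌋ = 2
Row offset from origin: ⌊(2098736 − 2043128) / 9642⌋ = ⌊5.767⌋ = 5 → row 5

(5, 2)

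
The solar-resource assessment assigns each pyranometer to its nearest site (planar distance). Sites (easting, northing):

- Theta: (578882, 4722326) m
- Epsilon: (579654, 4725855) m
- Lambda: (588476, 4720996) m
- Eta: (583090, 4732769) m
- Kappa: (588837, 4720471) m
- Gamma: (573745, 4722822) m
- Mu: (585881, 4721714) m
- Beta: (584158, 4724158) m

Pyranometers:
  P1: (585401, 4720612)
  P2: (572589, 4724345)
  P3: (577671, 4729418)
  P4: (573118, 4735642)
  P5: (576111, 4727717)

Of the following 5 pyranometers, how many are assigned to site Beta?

P1 → Mu
P2 → Gamma
P3 → Epsilon
P4 → Eta
P5 → Epsilon
0 of the 5 go to Beta.

0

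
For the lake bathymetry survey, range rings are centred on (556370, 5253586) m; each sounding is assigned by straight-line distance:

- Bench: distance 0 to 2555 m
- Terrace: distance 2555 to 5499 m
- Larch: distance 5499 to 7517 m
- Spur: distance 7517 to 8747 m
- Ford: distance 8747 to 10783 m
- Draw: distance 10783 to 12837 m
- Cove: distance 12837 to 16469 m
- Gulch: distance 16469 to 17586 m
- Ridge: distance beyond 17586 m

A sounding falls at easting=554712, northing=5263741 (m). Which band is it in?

Distance = √((554712−556370)² + (5263741−5253586)²) = √(2748964.000 + 103124025.000) = 10289.460 m.
8747 ≤ 10289.460 < 10783 → Ford.

Ford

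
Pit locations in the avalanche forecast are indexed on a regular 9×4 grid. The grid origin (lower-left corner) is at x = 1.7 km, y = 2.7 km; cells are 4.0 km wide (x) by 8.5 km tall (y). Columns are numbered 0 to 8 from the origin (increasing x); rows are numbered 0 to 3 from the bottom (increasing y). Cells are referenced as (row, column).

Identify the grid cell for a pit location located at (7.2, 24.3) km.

Column index: ⌊(7.2 − 1.7) / 4.0⌋ = ⌊1.375⌋ = 1
Row offset from origin: ⌊(24.3 − 2.7) / 8.5⌋ = ⌊2.541⌋ = 2 → row 2

(2, 1)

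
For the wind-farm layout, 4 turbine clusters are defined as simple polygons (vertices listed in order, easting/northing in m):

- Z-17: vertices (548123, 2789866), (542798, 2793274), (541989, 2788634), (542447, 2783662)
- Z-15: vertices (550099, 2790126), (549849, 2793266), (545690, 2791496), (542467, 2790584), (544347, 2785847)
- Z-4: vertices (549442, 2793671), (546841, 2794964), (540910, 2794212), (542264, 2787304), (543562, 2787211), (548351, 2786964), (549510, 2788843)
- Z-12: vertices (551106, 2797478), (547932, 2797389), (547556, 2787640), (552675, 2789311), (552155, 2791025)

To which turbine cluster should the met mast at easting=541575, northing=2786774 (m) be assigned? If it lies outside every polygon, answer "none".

none

Cast a ray rightward from (541575, 2786774). For each polygon, the edges (by vertex number in listed order) whose endpoints lie on opposite sides of northing = 2786774, where each meets that height, and whether that is right or left of the point:
Z-17: 3–4 at easting≈542160.3 (right), 4–1 at easting≈545294.1 (right) → 2 crossings.
Z-15: 4–5 at easting≈543979.1 (right), 5–1 at easting≈545593.1 (right) → 2 crossings.
Z-4: no edge straddles that height → 0 crossings.
Z-12: no edge straddles that height → 0 crossings.
All counts are even, so the point lies outside every listed polygon.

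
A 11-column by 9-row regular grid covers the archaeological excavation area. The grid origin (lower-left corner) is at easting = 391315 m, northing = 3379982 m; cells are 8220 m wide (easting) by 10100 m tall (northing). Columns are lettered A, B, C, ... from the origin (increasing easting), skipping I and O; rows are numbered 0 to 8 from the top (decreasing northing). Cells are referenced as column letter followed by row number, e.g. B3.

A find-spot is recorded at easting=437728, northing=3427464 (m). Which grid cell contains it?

Column index: ⌊(437728 − 391315) / 8220⌋ = ⌊5.646⌋ = 5 → column F
Row offset from origin: ⌊(3427464 − 3379982) / 10100⌋ = ⌊4.701⌋ = 4 → row 4 (counted from top)

F4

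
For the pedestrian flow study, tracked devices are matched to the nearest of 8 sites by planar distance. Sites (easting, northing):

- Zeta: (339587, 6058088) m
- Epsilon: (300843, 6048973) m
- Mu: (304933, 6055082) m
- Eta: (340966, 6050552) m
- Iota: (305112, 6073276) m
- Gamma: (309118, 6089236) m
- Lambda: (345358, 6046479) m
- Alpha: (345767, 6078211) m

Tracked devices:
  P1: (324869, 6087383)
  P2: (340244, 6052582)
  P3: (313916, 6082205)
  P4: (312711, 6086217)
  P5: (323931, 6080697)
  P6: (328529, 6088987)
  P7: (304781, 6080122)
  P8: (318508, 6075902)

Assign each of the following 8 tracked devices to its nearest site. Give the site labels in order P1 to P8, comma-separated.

P1 → Gamma (d²=251527610.00)
P2 → Eta (d²=4642184.00)
P3 → Gamma (d²=72455765.00)
P4 → Gamma (d²=22024010.00)
P5 → Gamma (d²=292339490.00)
P6 → Gamma (d²=376848922.00)
P7 → Iota (d²=46977277.00)
P8 → Iota (d²=186348692.00)

Gamma, Eta, Gamma, Gamma, Gamma, Gamma, Iota, Iota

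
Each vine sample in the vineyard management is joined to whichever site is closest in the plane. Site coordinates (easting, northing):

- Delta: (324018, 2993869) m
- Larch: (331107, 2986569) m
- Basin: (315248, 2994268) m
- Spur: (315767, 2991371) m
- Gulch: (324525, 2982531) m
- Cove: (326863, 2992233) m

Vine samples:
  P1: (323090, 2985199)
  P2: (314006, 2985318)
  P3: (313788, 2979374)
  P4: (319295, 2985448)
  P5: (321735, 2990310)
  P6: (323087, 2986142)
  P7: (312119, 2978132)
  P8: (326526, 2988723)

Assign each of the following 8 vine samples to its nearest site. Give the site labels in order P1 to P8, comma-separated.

Gulch, Spur, Gulch, Gulch, Delta, Gulch, Gulch, Cove

P1 → Gulch (d²=9177449.00)
P2 → Spur (d²=39739930.00)
P3 → Gulch (d²=125249818.00)
P4 → Gulch (d²=35861789.00)
P5 → Delta (d²=17878570.00)
P6 → Gulch (d²=15107165.00)
P7 → Gulch (d²=173260037.00)
P8 → Cove (d²=12433669.00)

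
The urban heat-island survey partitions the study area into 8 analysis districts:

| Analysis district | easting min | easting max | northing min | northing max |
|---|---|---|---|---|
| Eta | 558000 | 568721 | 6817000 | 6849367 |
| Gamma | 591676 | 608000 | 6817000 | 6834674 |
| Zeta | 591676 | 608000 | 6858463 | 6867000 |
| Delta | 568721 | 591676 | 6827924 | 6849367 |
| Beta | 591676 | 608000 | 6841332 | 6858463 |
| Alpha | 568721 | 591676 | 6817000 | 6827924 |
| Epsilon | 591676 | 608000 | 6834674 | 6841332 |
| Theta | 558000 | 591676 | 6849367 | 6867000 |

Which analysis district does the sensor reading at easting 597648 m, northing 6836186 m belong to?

Epsilon

The point has easting = 597648 and northing = 6836186.
Only Epsilon satisfies 591676 ≤ easting ≤ 608000 and 6834674 ≤ northing ≤ 6841332.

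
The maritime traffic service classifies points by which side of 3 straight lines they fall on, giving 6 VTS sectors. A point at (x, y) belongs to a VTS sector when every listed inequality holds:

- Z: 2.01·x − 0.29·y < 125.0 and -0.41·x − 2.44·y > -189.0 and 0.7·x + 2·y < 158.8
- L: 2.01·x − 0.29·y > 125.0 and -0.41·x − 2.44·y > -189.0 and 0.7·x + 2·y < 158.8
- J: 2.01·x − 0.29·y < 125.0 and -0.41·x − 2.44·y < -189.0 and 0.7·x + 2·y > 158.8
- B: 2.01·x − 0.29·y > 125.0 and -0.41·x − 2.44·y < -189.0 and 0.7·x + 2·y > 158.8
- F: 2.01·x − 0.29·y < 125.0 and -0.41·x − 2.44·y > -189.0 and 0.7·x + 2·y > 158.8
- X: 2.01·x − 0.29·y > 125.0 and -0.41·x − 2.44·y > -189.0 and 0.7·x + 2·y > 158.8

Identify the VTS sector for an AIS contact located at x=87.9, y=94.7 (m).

2.01·87.9 − 0.29·94.7 = 149.216, which is > 125.0
-0.41·87.9 − 2.44·94.7 = -267.107, which is < -189.0
0.7·87.9 + 2·94.7 = 250.930, which is > 158.8
This sign pattern matches B.

B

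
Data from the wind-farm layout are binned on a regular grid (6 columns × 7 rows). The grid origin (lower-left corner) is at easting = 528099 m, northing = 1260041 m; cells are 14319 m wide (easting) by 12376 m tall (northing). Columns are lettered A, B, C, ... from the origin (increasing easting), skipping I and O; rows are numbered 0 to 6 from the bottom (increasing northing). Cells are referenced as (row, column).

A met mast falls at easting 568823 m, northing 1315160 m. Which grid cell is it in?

Column index: ⌊(568823 − 528099) / 14319⌋ = ⌊2.844⌋ = 2 → column C
Row offset from origin: ⌊(1315160 − 1260041) / 12376⌋ = ⌊4.454⌋ = 4 → row 4

(4, C)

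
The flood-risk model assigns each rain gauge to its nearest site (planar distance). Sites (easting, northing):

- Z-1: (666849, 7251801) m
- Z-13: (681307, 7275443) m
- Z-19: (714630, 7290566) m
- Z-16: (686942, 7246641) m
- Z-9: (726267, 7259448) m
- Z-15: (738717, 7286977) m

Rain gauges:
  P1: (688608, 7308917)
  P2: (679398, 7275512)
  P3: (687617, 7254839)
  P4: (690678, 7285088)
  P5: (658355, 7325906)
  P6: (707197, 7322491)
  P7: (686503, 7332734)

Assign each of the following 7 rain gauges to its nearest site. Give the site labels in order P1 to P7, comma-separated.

Z-19, Z-13, Z-16, Z-13, Z-13, Z-19, Z-19

P1 → Z-19 (d²=1013903685.00)
P2 → Z-13 (d²=3649042.00)
P3 → Z-16 (d²=67662829.00)
P4 → Z-13 (d²=180841666.00)
P5 → Z-13 (d²=3073308673.00)
P6 → Z-19 (d²=1074455114.00)
P7 → Z-19 (d²=2569268353.00)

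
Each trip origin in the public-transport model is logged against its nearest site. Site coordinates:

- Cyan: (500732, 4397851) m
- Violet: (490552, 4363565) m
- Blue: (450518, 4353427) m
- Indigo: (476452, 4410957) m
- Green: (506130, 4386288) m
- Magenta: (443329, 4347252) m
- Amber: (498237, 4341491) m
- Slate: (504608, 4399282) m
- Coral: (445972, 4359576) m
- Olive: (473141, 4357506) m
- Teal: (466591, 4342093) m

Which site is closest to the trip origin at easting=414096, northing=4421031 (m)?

Indigo

Squared distances to each site:
Cyan: 8043108896.000; Violet: 9147861092.000; Blue: 5896862900.000; Indigo: 3989756212.000; Green: 9677333205.000; Magenta: 6297909130.000; Amber: 13406319481.000; Slate: 8665441145.000; Coral: 4792796401.000; Olive: 7521737650.000; Teal: 8986932869.000.
Minimum at Indigo.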